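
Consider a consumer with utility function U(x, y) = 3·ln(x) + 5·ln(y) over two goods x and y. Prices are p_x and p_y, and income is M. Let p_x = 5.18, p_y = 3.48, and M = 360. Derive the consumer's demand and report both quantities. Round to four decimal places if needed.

x* = 26.0618, y* = 64.6552

Tangency: MRS = (3/5)·y/x = p_x/p_y.
Rearranging, p_y·y = (5/3)·p_x·x. Substituting into the budget gives p_x·x·(1 + (5/3)) = M.
Demand: x*(p_x,p_y,M) = 0.375·M/p_x and y* = 0.625·M/p_y.
At p_x=5.18, p_y=3.48, M=360: x* = 0.375·360/5.18 = 26.0618, y* = 64.6552.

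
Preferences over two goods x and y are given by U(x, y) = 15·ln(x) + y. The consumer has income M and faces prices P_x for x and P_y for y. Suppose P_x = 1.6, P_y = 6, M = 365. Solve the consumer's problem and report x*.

At the given prices: x* = 15·6/1.6 = 56.25.

x* = 56.25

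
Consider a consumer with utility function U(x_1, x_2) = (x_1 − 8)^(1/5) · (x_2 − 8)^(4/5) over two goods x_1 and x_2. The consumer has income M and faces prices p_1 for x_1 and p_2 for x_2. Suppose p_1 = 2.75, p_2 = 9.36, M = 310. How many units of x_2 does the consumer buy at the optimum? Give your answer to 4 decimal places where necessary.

x_2* = 26.2154

This is Cobb-Douglas in (x_1−8, x_2−8): tangency gives 0.2·p_2·(x_2−8) = 0.8·p_1·(x_1−8).
Substituting into the budget: x_1* = 8 + 0.2·(M − 8·p_1 − 8·p_2)/p_1, and x_2* = 8 + 0.8·(…)/p_2.
Discretionary income = 310 − 8·2.75 − 8·9.36 = 213.12; x_2* = 8 + 0.8·213.12/9.36 = 26.2154.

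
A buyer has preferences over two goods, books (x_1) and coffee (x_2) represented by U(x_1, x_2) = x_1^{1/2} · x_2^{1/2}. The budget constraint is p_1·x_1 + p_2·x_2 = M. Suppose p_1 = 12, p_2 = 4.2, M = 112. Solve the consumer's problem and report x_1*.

x_1* = 4.6667

MU_x_1/MU_x_2 = (0.5·x_2)/(0.5·x_1); tangency sets this equal to p_1/p_2.
So 0.5·p_2·x_2 = 0.5·p_1·x_1; combined with the budget, a share 0.5 of income goes to x_1.
Demand: x_1*(p_1,p_2,M) = 0.5·M/p_1 and x_2* = 0.5·M/p_2.
At p_1=12, p_2=4.2, M=112: x_1* = 0.5·112/12 = 4.6667.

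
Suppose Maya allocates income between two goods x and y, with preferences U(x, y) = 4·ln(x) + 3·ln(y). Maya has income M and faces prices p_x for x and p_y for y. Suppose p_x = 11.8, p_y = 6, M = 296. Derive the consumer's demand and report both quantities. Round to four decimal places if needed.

x* = 14.3341, y* = 21.1429

The MRS is (4/3)·y/x. Set MRS = p_x/p_y.
Rearranging, p_y·y = (3/4)·p_x·x. Substituting into the budget gives p_x·x·(1 + (3/4)) = M.
Demand: x*(p_x,p_y,M) = 4/7·M/p_x and y* = 3/7·M/p_y.
At p_x=11.8, p_y=6, M=296: x* = 4/7·296/11.8 = 14.3341, y* = 21.1429.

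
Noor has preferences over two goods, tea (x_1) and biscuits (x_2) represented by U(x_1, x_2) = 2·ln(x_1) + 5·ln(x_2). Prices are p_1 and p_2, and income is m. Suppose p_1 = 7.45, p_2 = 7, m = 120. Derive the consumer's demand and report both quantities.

x_1* = 4.6021, x_2* = 12.2449

The MRS is (2/5)·x_2/x_1. Set MRS = p_1/p_2.
So 2·p_2·x_2 = 5·p_1·x_1; combined with the budget, a share 2/7 of income goes to x_1.
Demand: x_1*(p_1,p_2,m) = 2/7·m/p_1 and x_2* = 5/7·m/p_2.
At p_1=7.45, p_2=7, m=120: x_1* = 2/7·120/7.45 = 4.6021, x_2* = 12.2449.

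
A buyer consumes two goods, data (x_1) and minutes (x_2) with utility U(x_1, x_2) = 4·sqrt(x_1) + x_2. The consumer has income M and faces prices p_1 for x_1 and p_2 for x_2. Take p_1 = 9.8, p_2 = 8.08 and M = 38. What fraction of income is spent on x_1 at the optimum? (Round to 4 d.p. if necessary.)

share on x_1 = 0.7013

Utility is quasi-linear in x_2; the FOC for x_1 is 2/√x_1 = p_1/p_2.
Thus x_1* = (2·p_2/p_1)² — independent of M — with the rest of income spent on x_2.
Plugging in: x_1* = (2·8.08/9.8)² = 2.7191, x_2* = 1.405.
Expenditure on x_1: 9.8·2.7191 = 26.6475; share = 0.7013.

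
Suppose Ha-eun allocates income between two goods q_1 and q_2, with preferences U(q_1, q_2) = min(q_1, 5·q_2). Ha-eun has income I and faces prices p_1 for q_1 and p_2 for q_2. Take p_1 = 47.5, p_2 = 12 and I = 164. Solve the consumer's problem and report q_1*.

q_1* = 3.2866

Leontief preferences: the optimum is at the kink where q_1/5 = q_2/1, i.e. q_2 = (1/5)·q_1.
Budget: p_1·q_1 + p_2·(1/5)·q_1 = I, so (5·p_1 + p_2)·q_1 = 5·I.
Demand: q_1*(p_1,p_2,I) = 5·I/(5·p_1 + p_2), q_2* = I/(5·p_1 + p_2).
Here 5·47.5 + 12 = 249.5, giving q_1* = 3.2866.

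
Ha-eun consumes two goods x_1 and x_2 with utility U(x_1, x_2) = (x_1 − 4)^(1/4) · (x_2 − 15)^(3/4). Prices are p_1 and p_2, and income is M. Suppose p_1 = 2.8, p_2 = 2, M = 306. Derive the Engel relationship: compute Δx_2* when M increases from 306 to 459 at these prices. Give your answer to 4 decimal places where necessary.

This is Cobb-Douglas in (x_1−4, x_2−15): tangency gives 0.25·p_2·(x_2−15) = 0.75·p_1·(x_1−4).
After buying the subsistence bundle (4, 15), a share 0.25 of the remaining income goes to x_1: x_1* = 4 + 0.25·(M − 4p_1 − 15p_2)/p_1.
Discretionary income = 306 − 4·2.8 − 15·2 = 264.8; x_2* = 15 + 0.75·264.8/2 = 114.3.
At M' = 459: x_2* = 171.675. Change: 171.675 − 114.3 = 57.375.

Δx_2* = 57.375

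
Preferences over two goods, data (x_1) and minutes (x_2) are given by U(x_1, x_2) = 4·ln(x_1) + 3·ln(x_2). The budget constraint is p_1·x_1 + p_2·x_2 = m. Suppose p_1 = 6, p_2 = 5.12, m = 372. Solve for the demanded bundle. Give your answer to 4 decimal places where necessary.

MU_x_1/MU_x_2 = (4·x_2)/(3·x_1); tangency sets this equal to p_1/p_2.
Rearranging, p_2·x_2 = (3/4)·p_1·x_1. Substituting into the budget gives p_1·x_1·(1 + (3/4)) = m.
Demand: x_1*(p_1,p_2,m) = 4/7·m/p_1 and x_2* = 3/7·m/p_2.
At p_1=6, p_2=5.12, m=372: x_1* = 4/7·372/6 = 35.4286, x_2* = 31.1384.

x_1* = 35.4286, x_2* = 31.1384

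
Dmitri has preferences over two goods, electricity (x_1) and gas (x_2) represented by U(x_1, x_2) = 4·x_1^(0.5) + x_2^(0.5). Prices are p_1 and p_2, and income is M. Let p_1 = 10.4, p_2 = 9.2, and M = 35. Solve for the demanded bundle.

Substitute x_2 = (x_2/x_1)·x_1 into the budget: x_1* = M/(p_1 + p_2·(x_2/x_1)).
Numerically x_2/x_1 = 0.079868, so x_1* = 35/(10.4 + 9.2·0.079868) = 3.1433 and x_2* = 0.079868·3.1433 = 0.251.

x_1* = 3.1433, x_2* = 0.251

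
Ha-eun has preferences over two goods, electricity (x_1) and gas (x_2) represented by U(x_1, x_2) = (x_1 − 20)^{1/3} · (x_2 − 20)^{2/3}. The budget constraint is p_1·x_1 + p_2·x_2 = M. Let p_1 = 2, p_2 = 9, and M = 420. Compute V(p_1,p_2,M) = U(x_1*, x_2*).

After buying the subsistence bundle (20, 20), a share 1/3 of the remaining income goes to x_1: x_1* = 20 + 1/3·(M − 20p_1 − 20p_2)/p_1.
Discretionary income = 420 − 20·2 − 20·9 = 200; x_1* = 20 + 1/3·200/2 = 53.3333; x_2* = 20 + 2/3·200/9 = 34.8148.
Utility at the optimum: U(53.3333, 34.8148) = 19.4129.

V = 19.4129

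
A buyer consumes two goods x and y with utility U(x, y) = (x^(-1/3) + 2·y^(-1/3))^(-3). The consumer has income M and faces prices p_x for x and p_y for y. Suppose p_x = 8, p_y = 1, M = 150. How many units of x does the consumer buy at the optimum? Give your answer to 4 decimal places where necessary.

MRS = MU_x/MU_y = (1/2)·(y/x)^(4/3). Set equal to p_x/p_y.
Hence y/x = (2·p_x/p_y)^(1/(4/3)), i.e. raised to the 0.75 power.
With the ratio pinned down, the budget gives x* = M/(p_x + p_y·(y/x)) and y* = (y/x)·x*.
Numerically y/x = 8, so x* = 150/(8 + 1·8) = 9.375.

x* = 9.375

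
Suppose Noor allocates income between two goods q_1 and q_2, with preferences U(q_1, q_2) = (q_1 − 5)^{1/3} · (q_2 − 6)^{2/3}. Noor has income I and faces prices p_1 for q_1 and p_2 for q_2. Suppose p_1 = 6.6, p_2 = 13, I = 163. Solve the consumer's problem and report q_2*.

Let q_1' = q_1−5, q_2' = q_2−6. MRS = (1/2)·q_2'/q_1' = p_1/p_2.
After buying the subsistence bundle (5, 6), a share 1/3 of the remaining income goes to q_1: q_1* = 5 + 1/3·(I − 5p_1 − 6p_2)/p_1.
Discretionary income = 163 − 5·6.6 − 6·13 = 52; q_2* = 6 + 2/3·52/13 = 8.6667.

q_2* = 8.6667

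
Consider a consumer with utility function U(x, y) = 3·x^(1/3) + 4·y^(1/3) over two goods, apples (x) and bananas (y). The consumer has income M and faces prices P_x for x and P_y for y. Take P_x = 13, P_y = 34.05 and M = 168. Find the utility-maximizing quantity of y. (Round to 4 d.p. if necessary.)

y* = 2.4054

From the CES first-order condition, (3/4)·(y/x)^(2/3) = P_x/P_y.
Solve for the ratio: y/x = [(4/3)·P_x/P_y]^(1.5).
Substitute y = (y/x)·x into the budget: x* = M/(P_x + P_y·(y/x)).
Numerically y/x = 0.363201, so x* = 168/(13 + 34.05·0.363201) = 6.6228 and y* = 0.363201·6.6228 = 2.4054.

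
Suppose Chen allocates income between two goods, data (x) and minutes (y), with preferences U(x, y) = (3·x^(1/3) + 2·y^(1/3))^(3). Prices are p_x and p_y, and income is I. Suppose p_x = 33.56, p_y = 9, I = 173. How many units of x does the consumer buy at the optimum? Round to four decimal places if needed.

x* = 2.5132

MRS = MU_x/MU_y = (3/2)·(y/x)^(2/3). Set equal to p_x/p_y.
Hence y/x = ((2/3)·p_x/p_y)^(1/(2/3)), i.e. raised to the 1.5 power.
With the ratio pinned down, the budget gives x* = I/(p_x + p_y·(y/x)) and y* = (y/x)·x*.
Numerically y/x = 3.919515, so x* = 173/(33.56 + 9·3.919515) = 2.5132.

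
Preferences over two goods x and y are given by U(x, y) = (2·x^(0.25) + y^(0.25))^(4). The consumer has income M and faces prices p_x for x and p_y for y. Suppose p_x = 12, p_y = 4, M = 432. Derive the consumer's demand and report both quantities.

x* = 22.8956, y* = 39.3133

From the CES first-order condition, 2·(y/x)^(0.75) = p_x/p_y.
Hence y/x = ((1/2)·p_x/p_y)^(1/(0.75)), i.e. raised to the 4/3 power.
Substitute y = (y/x)·x into the budget: x* = M/(p_x + p_y·(y/x)).
Numerically y/x = 1.717071, so x* = 432/(12 + 4·1.717071) = 22.8956 and y* = 1.717071·22.8956 = 39.3133.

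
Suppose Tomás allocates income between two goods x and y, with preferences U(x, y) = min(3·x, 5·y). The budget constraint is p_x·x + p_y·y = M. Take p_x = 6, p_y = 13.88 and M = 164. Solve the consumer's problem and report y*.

y* = 6.8677

Leontief preferences: the optimum is at the kink where x/5 = y/3, i.e. y = (3/5)·x.
Budget: p_x·x + p_y·(3/5)·x = M, so (5·p_x + 3·p_y)·x = 5·M.
Demand: x*(p_x,p_y,M) = 5·M/(5·p_x + 3·p_y), y* = 3·M/(5·p_x + 3·p_y).
Here 5·6 + 3·13.88 = 71.64, giving y* = 6.8677.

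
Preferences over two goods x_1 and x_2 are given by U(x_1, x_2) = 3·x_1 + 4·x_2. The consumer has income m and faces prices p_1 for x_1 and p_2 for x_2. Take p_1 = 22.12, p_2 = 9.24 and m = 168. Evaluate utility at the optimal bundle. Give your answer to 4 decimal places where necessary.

V = 72.7273

Perfect substitutes: compare marginal utility per dollar. 3/p_1 vs 4/p_2 → 0.1356 vs 0.4329.
x_2 gives more utility per dollar, so spend all income on x_2: x_2* = m/p_2, x_1* = 0.
Numerically: x_1* = 0, x_2* = 18.1818.
Utility at the optimum: U(0, 18.1818) = 72.7273.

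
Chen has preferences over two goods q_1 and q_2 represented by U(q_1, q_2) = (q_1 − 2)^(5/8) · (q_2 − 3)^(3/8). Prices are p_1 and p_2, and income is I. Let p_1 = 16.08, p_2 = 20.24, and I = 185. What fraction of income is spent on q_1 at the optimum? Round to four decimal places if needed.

After buying the subsistence bundle (2, 3), a share 0.625 of the remaining income goes to q_1: q_1* = 2 + 0.625·(I − 2p_1 − 3p_2)/p_1.
Discretionary income = 185 − 2·16.08 − 3·20.24 = 92.12; q_1* = 2 + 0.625·92.12/16.08 = 5.5805; q_2* = 3 + 0.375·92.12/20.24 = 4.7068.
Expenditure on q_1: 16.08·5.5805 = 89.735; share = 0.4851.

share on q_1 = 0.4851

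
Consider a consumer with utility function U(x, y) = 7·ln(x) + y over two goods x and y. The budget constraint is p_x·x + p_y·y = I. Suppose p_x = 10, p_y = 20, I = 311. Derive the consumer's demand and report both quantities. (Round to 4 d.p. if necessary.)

MU_x = 7/x, MU_y = 1. Tangency: 7/x = p_x/p_y.
So x*(p_x,p_y) = 7·p_y/p_x, independent of income; and y* = (I − 7·p_y)/p_y.
At the given prices: x* = 7·20/10 = 14, and y* = 8.55.

x* = 14, y* = 8.55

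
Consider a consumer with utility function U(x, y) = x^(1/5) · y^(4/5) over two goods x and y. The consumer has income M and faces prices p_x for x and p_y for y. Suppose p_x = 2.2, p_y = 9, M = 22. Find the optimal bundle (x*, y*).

x* = 2, y* = 1.9556

MU_x/MU_y = (0.2·y)/(0.8·x); tangency sets this equal to p_x/p_y.
Rearranging, p_y·y = 4·p_x·x. Substituting into the budget gives p_x·x·(1 + 4) = M.
Demand: x*(p_x,p_y,M) = 0.2·M/p_x and y* = 0.8·M/p_y.
At p_x=2.2, p_y=9, M=22: x* = 0.2·22/2.2 = 2, y* = 1.9556.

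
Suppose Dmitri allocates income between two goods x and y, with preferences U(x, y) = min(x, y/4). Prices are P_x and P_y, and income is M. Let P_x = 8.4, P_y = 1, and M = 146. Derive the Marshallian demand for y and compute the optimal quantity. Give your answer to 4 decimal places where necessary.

Here 8.4 + 4·1 = 12.4, giving y* = 47.0968.

y* = 47.0968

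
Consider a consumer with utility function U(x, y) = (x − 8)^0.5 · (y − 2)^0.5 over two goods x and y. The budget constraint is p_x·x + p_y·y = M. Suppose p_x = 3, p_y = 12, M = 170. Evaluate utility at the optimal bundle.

V = 10.1667

Discretionary income = 170 − 8·3 − 2·12 = 122; x* = 8 + 0.5·122/3 = 28.3333; y* = 2 + 0.5·122/12 = 7.0833.
Utility at the optimum: U(28.3333, 7.0833) = 10.1667.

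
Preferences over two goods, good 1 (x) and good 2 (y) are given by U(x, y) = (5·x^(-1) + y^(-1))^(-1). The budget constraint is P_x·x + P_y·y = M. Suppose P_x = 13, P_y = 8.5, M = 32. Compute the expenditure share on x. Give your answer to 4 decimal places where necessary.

share on x = 0.7344

From the CES first-order condition, 5·(y/x)^(2) = P_x/P_y.
Solve for the ratio: y/x = [(1/5)·P_x/P_y]^(0.5).
Substitute y = (y/x)·x into the budget: x* = M/(P_x + P_y·(y/x)).
Numerically y/x = 0.553066, so x* = 32/(13 + 8.5·0.553066) = 1.8078 and y* = 0.553066·1.8078 = 0.9998.
Expenditure on x: 13·1.8078 = 23.5014; share = 0.7344.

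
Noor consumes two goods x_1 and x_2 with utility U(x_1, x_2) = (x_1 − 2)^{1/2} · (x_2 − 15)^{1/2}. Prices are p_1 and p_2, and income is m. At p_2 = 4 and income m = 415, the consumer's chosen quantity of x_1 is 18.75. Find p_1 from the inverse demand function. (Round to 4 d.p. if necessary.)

p_1 = 10

MRS = (x_2−15)/(x_1−2). Tangency with p_1/p_2 gives x_2−15 = (p_1/p_2)·(x_1−2).
Substituting into the budget: x_1* = 2 + 0.5·(m − 2·p_1 − 15·p_2)/p_1, and x_2* = 15 + 0.5·(…)/p_2.
Set x_1* = 18.75 in the demand function and solve for p_1: p_1 = 10.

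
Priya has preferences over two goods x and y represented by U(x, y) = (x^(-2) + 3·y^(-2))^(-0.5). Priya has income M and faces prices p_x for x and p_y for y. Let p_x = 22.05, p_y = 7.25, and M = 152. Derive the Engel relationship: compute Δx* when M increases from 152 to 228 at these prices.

Δx* = 2.043

MRS = MU_x/MU_y = (1/3)·(y/x)^(3). Set equal to p_x/p_y.
Hence y/x = (3·p_x/p_y)^(1/(3)), i.e. raised to the 1/3 power.
Substitute y = (y/x)·x into the budget: x* = M/(p_x + p_y·(y/x)).
Numerically y/x = 2.089604, so x* = 152/(22.05 + 7.25·2.089604) = 4.0861.
At M' = 228: x* = 6.1291. Change: 6.1291 − 4.0861 = 2.043.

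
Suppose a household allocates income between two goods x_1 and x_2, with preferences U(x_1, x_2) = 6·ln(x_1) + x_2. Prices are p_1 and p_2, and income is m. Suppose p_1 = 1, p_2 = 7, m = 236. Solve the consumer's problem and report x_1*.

x_1* = 42

So x_1*(p_1,p_2) = 6·p_2/p_1, independent of income; and x_2* = (m − 6·p_2)/p_2.
At the given prices: x_1* = 6·7/1 = 42.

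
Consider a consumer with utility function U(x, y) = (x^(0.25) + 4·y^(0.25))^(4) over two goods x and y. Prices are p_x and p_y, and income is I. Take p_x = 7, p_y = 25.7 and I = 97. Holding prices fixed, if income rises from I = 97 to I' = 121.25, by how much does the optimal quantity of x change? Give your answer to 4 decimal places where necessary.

Substitute y = (y/x)·x into the budget: x* = I/(p_x + p_y·(y/x)).
Numerically y/x = 1.121071, so x* = 97/(7 + 25.7·1.121071) = 2.7086.
At I' = 121.25: x* = 3.3858. Change: 3.3858 − 2.7086 = 0.6772.

Δx* = 0.6772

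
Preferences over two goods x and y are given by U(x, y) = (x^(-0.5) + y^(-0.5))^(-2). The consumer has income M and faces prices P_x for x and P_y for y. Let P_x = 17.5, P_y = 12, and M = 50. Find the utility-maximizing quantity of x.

x* = 1.5183

From the CES first-order condition, (y/x)^(1.5) = P_x/P_y.
Solve for the ratio: y/x = [P_x/P_y]^(2/3).
Substitute y = (y/x)·x into the budget: x* = M/(P_x + P_y·(y/x)).
Numerically y/x = 1.285991, so x* = 50/(17.5 + 12·1.285991) = 1.5183.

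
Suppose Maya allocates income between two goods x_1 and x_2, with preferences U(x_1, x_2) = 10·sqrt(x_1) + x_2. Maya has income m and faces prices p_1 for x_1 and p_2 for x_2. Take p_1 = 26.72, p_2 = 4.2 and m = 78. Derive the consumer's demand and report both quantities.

Set MRS = p_1/p_2: 5·x_1^(−1/2) = p_1/p_2.
Thus x_1* = (5·p_2/p_1)² — independent of m — with the rest of income spent on x_2.
Plugging in: x_1* = (5·4.2/26.72)² = 0.6177, x_2* = 14.6418.

x_1* = 0.6177, x_2* = 14.6418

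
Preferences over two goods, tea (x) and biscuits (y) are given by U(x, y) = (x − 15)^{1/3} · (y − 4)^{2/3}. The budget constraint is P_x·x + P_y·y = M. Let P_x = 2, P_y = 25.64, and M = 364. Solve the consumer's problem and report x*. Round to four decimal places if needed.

This is Cobb-Douglas in (x−15, y−4): tangency gives 1/3·P_y·(y−4) = 2/3·P_x·(x−15).
After buying the subsistence bundle (15, 4), a share 1/3 of the remaining income goes to x: x* = 15 + 1/3·(M − 15P_x − 4P_y)/P_x.
Discretionary income = 364 − 15·2 − 4·25.64 = 231.44; x* = 15 + 1/3·231.44/2 = 53.5733.

x* = 53.5733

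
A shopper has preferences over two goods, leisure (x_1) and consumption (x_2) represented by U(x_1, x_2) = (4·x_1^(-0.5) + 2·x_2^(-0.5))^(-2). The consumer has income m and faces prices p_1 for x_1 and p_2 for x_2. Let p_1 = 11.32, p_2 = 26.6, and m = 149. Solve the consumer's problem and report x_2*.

With the ratio pinned down, the budget gives x_1* = m/(p_1 + p_2·(x_2/x_1)) and x_2* = (x_2/x_1)·x_1*.
Numerically x_2/x_1 = 0.356415, so x_1* = 149/(11.32 + 26.6·0.356415) = 7.1632 and x_2* = 0.356415·7.1632 = 2.5531.

x_2* = 2.5531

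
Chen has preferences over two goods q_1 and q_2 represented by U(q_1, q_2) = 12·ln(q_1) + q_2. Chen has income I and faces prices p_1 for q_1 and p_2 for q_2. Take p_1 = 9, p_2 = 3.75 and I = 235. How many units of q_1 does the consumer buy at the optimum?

q_1* = 5

At the given prices: q_1* = 12·3.75/9 = 5.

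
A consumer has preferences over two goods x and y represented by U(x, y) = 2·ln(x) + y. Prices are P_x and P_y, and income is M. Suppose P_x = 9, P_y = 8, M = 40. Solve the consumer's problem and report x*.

So x*(P_x,P_y) = 2·P_y/P_x, independent of income; and y* = (M − 2·P_y)/P_y.
At the given prices: x* = 2·8/9 = 1.7778.

x* = 1.7778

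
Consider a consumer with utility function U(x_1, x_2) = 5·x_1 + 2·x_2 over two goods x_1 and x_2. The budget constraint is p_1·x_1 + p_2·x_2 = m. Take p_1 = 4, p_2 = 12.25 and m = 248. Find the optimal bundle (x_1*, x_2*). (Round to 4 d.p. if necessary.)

x_1* = 62, x_2* = 0

Linear utility — the consumer picks whichever good has higher MU/price: 5/4 = 1.25 vs 2/12.25 = 0.1633.
x_1 gives more utility per dollar, so spend all income on x_1: x_1* = m/p_1, x_2* = 0.
Numerically: x_1* = 62, x_2* = 0.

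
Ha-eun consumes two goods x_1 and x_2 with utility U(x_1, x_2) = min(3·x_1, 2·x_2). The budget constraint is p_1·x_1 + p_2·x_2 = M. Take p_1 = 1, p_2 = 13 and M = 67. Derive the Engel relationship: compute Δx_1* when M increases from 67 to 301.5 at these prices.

With perfect complements, no substitution: consume in ratio x_1:x_2 = 2:3.
Budget: p_1·x_1 + p_2·(3/2)·x_1 = M, so (2·p_1 + 3·p_2)·x_1 = 2·M.
Demand: x_1*(p_1,p_2,M) = 2·M/(2·p_1 + 3·p_2), x_2* = 3·M/(2·p_1 + 3·p_2).
Here 2·1 + 3·13 = 41, giving x_1* = 3.2683.
At M' = 301.5: x_1* = 14.7073. Change: 14.7073 − 3.2683 = 11.439.

Δx_1* = 11.439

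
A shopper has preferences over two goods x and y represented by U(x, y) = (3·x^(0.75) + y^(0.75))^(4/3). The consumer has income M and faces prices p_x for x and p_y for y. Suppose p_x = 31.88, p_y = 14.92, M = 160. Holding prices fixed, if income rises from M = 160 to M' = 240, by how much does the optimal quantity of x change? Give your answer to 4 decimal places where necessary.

MRS = MU_x/MU_y = 3·(y/x)^(0.25). Set equal to p_x/p_y.
Solve for the ratio: y/x = [(1/3)·p_x/p_y]^(4).
Substitute y = (y/x)·x into the budget: x* = M/(p_x + p_y·(y/x)).
Numerically y/x = 0.257343, so x* = 160/(31.88 + 14.92·0.257343) = 4.4793.
At M' = 240: x* = 6.719. Change: 6.719 − 4.4793 = 2.2397.

Δx* = 2.2397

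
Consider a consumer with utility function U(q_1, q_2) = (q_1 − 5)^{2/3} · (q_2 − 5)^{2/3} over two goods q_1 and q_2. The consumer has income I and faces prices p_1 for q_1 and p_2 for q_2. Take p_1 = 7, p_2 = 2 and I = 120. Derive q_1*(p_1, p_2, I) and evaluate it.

MRS = (q_2−5)/(q_1−5). Tangency with p_1/p_2 gives q_2−5 = (p_1/p_2)·(q_1−5).
After buying the subsistence bundle (5, 5), a share 0.5 of the remaining income goes to q_1: q_1* = 5 + 0.5·(I − 5p_1 − 5p_2)/p_1.
Discretionary income = 120 − 5·7 − 5·2 = 75; q_1* = 5 + 0.5·75/7 = 10.3571.

q_1* = 10.3571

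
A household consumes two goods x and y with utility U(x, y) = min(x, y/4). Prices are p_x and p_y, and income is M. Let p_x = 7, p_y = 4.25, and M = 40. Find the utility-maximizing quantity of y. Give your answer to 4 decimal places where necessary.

y* = 6.6667

Demand: x*(p_x,p_y,M) = M/(p_x + 4·p_y), y* = 4·M/(p_x + 4·p_y).
Here 7 + 4·4.25 = 24, giving y* = 6.6667.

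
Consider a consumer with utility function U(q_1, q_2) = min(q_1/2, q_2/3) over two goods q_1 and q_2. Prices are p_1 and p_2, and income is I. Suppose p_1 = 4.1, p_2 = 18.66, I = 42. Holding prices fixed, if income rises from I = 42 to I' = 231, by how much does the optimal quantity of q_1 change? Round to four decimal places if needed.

With perfect complements, no substitution: consume in ratio q_1:q_2 = 2:3.
Budget: p_1·q_1 + p_2·(3/2)·q_1 = I, so (2·p_1 + 3·p_2)·q_1 = 2·I.
Demand: q_1*(p_1,p_2,I) = 2·I/(2·p_1 + 3·p_2), q_2* = 3·I/(2·p_1 + 3·p_2).
Here 2·4.1 + 3·18.66 = 64.18, giving q_1* = 1.3088.
At I' = 231: q_1* = 7.1985. Change: 7.1985 − 1.3088 = 5.8897.

Δq_1* = 5.8897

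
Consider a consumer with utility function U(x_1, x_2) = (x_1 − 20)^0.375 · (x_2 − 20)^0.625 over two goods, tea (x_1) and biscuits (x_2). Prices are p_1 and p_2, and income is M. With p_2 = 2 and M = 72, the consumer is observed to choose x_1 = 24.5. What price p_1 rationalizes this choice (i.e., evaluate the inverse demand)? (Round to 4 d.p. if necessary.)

p_1 = 1

Let x_1' = x_1−20, x_2' = x_2−20. MRS = (3/5)·x_2'/x_1' = p_1/p_2.
After buying the subsistence bundle (20, 20), a share 0.375 of the remaining income goes to x_1: x_1* = 20 + 0.375·(M − 20p_1 − 20p_2)/p_1.
Set x_1* = 24.5 in the demand function and solve for p_1: p_1 = 1.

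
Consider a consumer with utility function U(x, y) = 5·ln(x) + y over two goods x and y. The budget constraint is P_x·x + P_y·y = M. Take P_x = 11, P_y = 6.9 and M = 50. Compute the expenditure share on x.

share on x = 0.69

So x*(P_x,P_y) = 5·P_y/P_x, independent of income; and y* = (M − 5·P_y)/P_y.
At the given prices: x* = 5·6.9/11 = 3.1364, and y* = 2.2464.
Expenditure on x: 11·3.1364 = 34.5; share = 0.69.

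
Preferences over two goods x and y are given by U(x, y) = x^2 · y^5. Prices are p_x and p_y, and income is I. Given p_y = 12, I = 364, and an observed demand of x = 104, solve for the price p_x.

p_x = 1

Tangency: MRS = (2/5)·y/x = p_x/p_y.
Rearranging, p_y·y = (5/2)·p_x·x. Substituting into the budget gives p_x·x·(1 + (5/2)) = I.
Demand: x*(p_x,p_y,I) = 2/7·I/p_x and y* = 5/7·I/p_y.
Set x* = 104 in the demand function and solve for p_x: p_x = 1.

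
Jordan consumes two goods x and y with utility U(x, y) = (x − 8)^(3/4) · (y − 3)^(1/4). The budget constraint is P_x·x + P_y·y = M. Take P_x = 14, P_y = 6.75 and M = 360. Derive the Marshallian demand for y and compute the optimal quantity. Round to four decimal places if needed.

Let x' = x−8, y' = y−3. MRS = 3·y'/x' = P_x/P_y.
Substituting into the budget: x* = 8 + 0.75·(M − 8·P_x − 3·P_y)/P_x, and y* = 3 + 0.25·(…)/P_y.
Discretionary income = 360 − 8·14 − 3·6.75 = 227.75; y* = 3 + 0.25·227.75/6.75 = 11.4352.

y* = 11.4352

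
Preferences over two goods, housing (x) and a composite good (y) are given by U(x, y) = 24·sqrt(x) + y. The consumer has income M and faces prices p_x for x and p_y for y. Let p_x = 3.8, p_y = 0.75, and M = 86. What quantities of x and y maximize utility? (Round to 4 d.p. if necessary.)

x* = 5.6094, y* = 86.2456

Set MRS = p_x/p_y: 12·x^(−1/2) = p_x/p_y.
Thus x* = (12·p_y/p_x)² — independent of M — with the rest of income spent on y.
Plugging in: x* = (12·0.75/3.8)² = 5.6094, y* = 86.2456.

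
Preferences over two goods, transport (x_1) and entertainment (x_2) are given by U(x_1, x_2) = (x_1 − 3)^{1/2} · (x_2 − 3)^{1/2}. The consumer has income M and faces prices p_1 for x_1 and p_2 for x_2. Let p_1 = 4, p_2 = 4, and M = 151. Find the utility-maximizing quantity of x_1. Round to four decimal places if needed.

MRS = (x_2−3)/(x_1−3). Tangency with p_1/p_2 gives x_2−3 = (p_1/p_2)·(x_1−3).
After buying the subsistence bundle (3, 3), a share 0.5 of the remaining income goes to x_1: x_1* = 3 + 0.5·(M − 3p_1 − 3p_2)/p_1.
Discretionary income = 151 − 3·4 − 3·4 = 127; x_1* = 3 + 0.5·127/4 = 18.875.

x_1* = 18.875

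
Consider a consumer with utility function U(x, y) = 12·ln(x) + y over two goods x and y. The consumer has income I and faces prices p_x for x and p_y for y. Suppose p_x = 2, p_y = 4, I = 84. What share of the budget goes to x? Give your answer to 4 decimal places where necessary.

MU_x = 12/x, MU_y = 1. Tangency: 12/x = p_x/p_y.
So x*(p_x,p_y) = 12·p_y/p_x, independent of income; and y* = (I − 12·p_y)/p_y.
At the given prices: x* = 12·4/2 = 24, and y* = 9.
Expenditure on x: 2·24 = 48; share = 0.5714.

share on x = 0.5714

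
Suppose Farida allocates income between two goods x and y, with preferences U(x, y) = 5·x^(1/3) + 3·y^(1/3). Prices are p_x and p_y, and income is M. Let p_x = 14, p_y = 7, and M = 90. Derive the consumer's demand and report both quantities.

x* = 3.879, y* = 5.0991

MU_x ∝ 5·x^(-2/3), MU_y ∝ 3·y^(-2/3), so MRS = (5/3)·(y/x)^(2/3) = p_x/p_y.
Hence y/x = ((3/5)·p_x/p_y)^(1/(2/3)), i.e. raised to the 1.5 power.
With the ratio pinned down, the budget gives x* = M/(p_x + p_y·(y/x)) and y* = (y/x)·x*.
Numerically y/x = 1.314534, so x* = 90/(14 + 7·1.314534) = 3.879 and y* = 1.314534·3.879 = 5.0991.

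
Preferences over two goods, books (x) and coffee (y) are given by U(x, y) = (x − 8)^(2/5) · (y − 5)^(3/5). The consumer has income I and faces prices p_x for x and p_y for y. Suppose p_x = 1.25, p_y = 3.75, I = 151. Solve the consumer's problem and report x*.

This is Cobb-Douglas in (x−8, y−5): tangency gives 0.4·p_y·(y−5) = 0.6·p_x·(x−8).
After buying the subsistence bundle (8, 5), a share 0.4 of the remaining income goes to x: x* = 8 + 0.4·(I − 8p_x − 5p_y)/p_x.
Discretionary income = 151 − 8·1.25 − 5·3.75 = 122.25; x* = 8 + 0.4·122.25/1.25 = 47.12.

x* = 47.12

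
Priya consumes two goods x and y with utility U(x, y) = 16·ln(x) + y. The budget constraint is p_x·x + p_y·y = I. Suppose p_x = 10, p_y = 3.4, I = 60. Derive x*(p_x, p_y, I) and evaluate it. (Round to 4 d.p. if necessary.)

Set MRS = p_x/p_y: (16/x)/1 = p_x/p_y.
So x*(p_x,p_y) = 16·p_y/p_x, independent of income; and y* = (I − 16·p_y)/p_y.
At the given prices: x* = 16·3.4/10 = 5.44.

x* = 5.44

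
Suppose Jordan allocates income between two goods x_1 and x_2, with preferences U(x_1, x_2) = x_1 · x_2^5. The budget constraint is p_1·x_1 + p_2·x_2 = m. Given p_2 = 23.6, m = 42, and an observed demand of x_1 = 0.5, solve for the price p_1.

p_1 = 14

Tangency: MRS = (1/5)·x_2/x_1 = p_1/p_2.
So p_2·x_2 = 5·p_1·x_1; combined with the budget, a share 1/6 of income goes to x_1.
Demand: x_1*(p_1,p_2,m) = 1/6·m/p_1 and x_2* = 5/6·m/p_2.
Set x_1* = 0.5 in the demand function and solve for p_1: p_1 = 14.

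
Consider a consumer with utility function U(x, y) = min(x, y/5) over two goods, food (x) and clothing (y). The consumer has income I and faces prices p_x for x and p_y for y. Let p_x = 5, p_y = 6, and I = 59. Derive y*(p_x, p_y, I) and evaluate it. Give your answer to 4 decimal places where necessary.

y* = 8.4286

Demand: x*(p_x,p_y,I) = I/(p_x + 5·p_y), y* = 5·I/(p_x + 5·p_y).
Here 5 + 5·6 = 35, giving y* = 8.4286.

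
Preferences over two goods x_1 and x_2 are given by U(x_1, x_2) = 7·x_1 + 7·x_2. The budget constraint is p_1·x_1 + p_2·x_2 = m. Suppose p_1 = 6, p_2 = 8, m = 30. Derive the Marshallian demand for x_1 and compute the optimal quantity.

Linear utility — the consumer picks whichever good has higher MU/price: 7/6 = 1.1667 vs 7/8 = 0.875.
x_1 gives more utility per dollar, so spend all income on x_1: x_1* = m/p_1, x_2* = 0.
Numerically: x_1* = 5, x_2* = 0.

x_1* = 5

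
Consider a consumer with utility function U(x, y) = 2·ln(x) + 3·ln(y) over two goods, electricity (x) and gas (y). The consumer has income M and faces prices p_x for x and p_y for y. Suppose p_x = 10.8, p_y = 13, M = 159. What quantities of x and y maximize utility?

Tangency: MRS = (2/3)·y/x = p_x/p_y.
So 2·p_y·y = 3·p_x·x; combined with the budget, a share 0.4 of income goes to x.
Demand: x*(p_x,p_y,M) = 0.4·M/p_x and y* = 0.6·M/p_y.
At p_x=10.8, p_y=13, M=159: x* = 0.4·159/10.8 = 5.8889, y* = 7.3385.

x* = 5.8889, y* = 7.3385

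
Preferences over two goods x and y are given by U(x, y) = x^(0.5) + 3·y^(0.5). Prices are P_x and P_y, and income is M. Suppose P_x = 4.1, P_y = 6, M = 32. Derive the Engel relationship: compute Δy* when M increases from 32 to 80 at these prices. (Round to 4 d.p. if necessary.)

Δy* = 6.8811

MRS = MU_x/MU_y = (1/3)·(y/x)^(0.5). Set equal to P_x/P_y.
Hence y/x = (3·P_x/P_y)^(1/(0.5)), i.e. raised to the 2 power.
Substitute y = (y/x)·x into the budget: x* = M/(P_x + P_y·(y/x)).
Numerically y/x = 4.2025, so x* = 32/(4.1 + 6·4.2025) = 1.0916 and y* = 4.2025·1.0916 = 4.5874.
At M' = 80: y* = 11.4685. Change: 11.4685 − 4.5874 = 6.8811.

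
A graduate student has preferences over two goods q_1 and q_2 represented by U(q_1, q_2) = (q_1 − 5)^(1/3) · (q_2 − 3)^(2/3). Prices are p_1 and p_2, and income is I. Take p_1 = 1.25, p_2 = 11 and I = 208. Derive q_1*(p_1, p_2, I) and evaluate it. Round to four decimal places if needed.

q_1* = 50

MRS = (1/2)·(q_2−3)/(q_1−5). Tangency with p_1/p_2 gives q_2−3 = 2·(p_1/p_2)·(q_1−5).
Substituting into the budget: q_1* = 5 + 1/3·(I − 5·p_1 − 3·p_2)/p_1, and q_2* = 3 + 2/3·(…)/p_2.
Discretionary income = 208 − 5·1.25 − 3·11 = 168.75; q_1* = 5 + 1/3·168.75/1.25 = 50.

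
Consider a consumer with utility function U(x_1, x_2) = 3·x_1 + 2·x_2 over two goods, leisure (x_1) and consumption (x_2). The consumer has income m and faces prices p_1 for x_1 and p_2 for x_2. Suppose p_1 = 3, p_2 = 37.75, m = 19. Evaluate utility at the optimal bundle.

x_1 gives more utility per dollar, so spend all income on x_1: x_1* = m/p_1, x_2* = 0.
Numerically: x_1* = 6.3333, x_2* = 0.
Utility at the optimum: U(6.3333, 0) = 19.

V = 19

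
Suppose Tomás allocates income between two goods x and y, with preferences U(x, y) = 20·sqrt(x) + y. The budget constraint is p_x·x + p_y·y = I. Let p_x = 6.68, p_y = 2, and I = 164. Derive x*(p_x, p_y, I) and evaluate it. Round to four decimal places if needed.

x* = 8.9641

Set MRS = p_x/p_y: 10·x^(−1/2) = p_x/p_y.
Solve: √x = 10·p_y/p_x, so x*(p_x,p_y) = (10·p_y/p_x)², and y* = (I − p_x·x*)/p_y.
Plugging in: x* = (10·2/6.68)² = 8.9641.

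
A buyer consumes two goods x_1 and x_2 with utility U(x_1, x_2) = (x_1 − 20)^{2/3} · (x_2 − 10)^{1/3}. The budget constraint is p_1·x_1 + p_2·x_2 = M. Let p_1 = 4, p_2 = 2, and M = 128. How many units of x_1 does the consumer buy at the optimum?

Let x_1' = x_1−20, x_2' = x_2−10. MRS = 2·x_2'/x_1' = p_1/p_2.
Substituting into the budget: x_1* = 20 + 2/3·(M − 20·p_1 − 10·p_2)/p_1, and x_2* = 10 + 1/3·(…)/p_2.
Discretionary income = 128 − 20·4 − 10·2 = 28; x_1* = 20 + 2/3·28/4 = 24.6667.

x_1* = 24.6667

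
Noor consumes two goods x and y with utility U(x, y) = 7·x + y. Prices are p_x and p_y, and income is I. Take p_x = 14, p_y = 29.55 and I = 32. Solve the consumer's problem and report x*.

Linear utility — the consumer picks whichever good has higher MU/price: 7/14 = 0.5 vs 1/29.55 = 0.0338.
x gives more utility per dollar, so spend all income on x: x* = I/p_x, y* = 0.
Numerically: x* = 2.2857, y* = 0.

x* = 2.2857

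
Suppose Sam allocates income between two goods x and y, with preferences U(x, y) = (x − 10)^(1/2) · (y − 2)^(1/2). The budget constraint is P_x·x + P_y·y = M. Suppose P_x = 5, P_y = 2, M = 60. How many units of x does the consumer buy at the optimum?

x* = 10.6

After buying the subsistence bundle (10, 2), a share 0.5 of the remaining income goes to x: x* = 10 + 0.5·(M − 10P_x − 2P_y)/P_x.
Discretionary income = 60 − 10·5 − 2·2 = 6; x* = 10 + 0.5·6/5 = 10.6.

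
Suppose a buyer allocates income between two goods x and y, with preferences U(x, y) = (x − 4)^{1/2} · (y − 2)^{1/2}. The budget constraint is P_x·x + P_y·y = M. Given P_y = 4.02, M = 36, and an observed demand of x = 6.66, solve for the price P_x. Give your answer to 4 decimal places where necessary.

P_x = 3

MRS = (y−2)/(x−4). Tangency with P_x/P_y gives y−2 = (P_x/P_y)·(x−4).
Substituting into the budget: x* = 4 + 0.5·(M − 4·P_x − 2·P_y)/P_x, and y* = 2 + 0.5·(…)/P_y.
Set x* = 6.66 in the demand function and solve for P_x: P_x = 3.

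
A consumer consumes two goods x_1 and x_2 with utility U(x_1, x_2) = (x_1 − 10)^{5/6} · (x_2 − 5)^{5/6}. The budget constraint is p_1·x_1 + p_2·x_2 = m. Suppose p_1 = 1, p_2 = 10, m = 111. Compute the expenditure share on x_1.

This is Cobb-Douglas in (x_1−10, x_2−5): tangency gives 5/6·p_2·(x_2−5) = 5/6·p_1·(x_1−10).
After buying the subsistence bundle (10, 5), a share 0.5 of the remaining income goes to x_1: x_1* = 10 + 0.5·(m − 10p_1 − 5p_2)/p_1.
Discretionary income = 111 − 10·1 − 5·10 = 51; x_1* = 10 + 0.5·51/1 = 35.5; x_2* = 5 + 0.5·51/10 = 7.55.
Expenditure on x_1: 1·35.5 = 35.5; share = 0.3198.

share on x_1 = 0.3198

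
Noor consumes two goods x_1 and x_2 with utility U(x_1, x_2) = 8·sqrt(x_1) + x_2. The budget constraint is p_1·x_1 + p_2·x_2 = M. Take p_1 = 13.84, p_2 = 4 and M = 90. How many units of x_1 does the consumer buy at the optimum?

Utility is quasi-linear in x_2; the FOC for x_1 is 4/√x_1 = p_1/p_2.
Thus x_1* = (4·p_2/p_1)² — independent of M — with the rest of income spent on x_2.
Plugging in: x_1* = (4·4/13.84)² = 1.3365.

x_1* = 1.3365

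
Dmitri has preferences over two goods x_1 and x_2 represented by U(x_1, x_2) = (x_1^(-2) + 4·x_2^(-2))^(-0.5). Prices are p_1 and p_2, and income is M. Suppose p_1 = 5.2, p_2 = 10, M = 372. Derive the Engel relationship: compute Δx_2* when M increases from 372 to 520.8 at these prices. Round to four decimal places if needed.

Δx_2* = 10.573

MU_x_1 ∝ x_1^(-3), MU_x_2 ∝ 4·x_2^(-3), so MRS = (1/4)·(x_2/x_1)^(3) = p_1/p_2.
Solve for the ratio: x_2/x_1 = [4·p_1/p_2]^(1/3).
Substitute x_2 = (x_2/x_1)·x_1 into the budget: x_1* = M/(p_1 + p_2·(x_2/x_1)).
Numerically x_2/x_1 = 1.276501, so x_1* = 372/(5.2 + 10·1.276501) = 20.7069 and x_2* = 1.276501·20.7069 = 26.4324.
At M' = 520.8: x_2* = 37.0054. Change: 37.0054 − 26.4324 = 10.573.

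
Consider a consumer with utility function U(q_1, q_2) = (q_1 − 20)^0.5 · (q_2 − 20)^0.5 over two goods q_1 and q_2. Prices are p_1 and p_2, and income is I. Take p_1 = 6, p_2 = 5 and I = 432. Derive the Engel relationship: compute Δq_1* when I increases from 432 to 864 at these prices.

Δq_1* = 36

After buying the subsistence bundle (20, 20), a share 0.5 of the remaining income goes to q_1: q_1* = 20 + 0.5·(I − 20p_1 − 20p_2)/p_1.
Discretionary income = 432 − 20·6 − 20·5 = 212; q_1* = 20 + 0.5·212/6 = 37.6667.
At I' = 864: q_1* = 73.6667. Change: 73.6667 − 37.6667 = 36.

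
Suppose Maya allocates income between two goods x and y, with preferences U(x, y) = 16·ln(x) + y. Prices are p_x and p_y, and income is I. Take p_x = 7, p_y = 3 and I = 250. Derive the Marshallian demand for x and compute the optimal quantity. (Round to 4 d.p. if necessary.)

x* = 6.8571

Set MRS = p_x/p_y: (16/x)/1 = p_x/p_y.
So x*(p_x,p_y) = 16·p_y/p_x, independent of income; and y* = (I − 16·p_y)/p_y.
At the given prices: x* = 16·3/7 = 6.8571.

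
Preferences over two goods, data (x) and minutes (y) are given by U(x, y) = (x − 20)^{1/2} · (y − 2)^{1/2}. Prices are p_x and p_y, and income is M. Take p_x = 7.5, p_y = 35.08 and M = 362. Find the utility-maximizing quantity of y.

This is Cobb-Douglas in (x−20, y−2): tangency gives 0.5·p_y·(y−2) = 0.5·p_x·(x−20).
After buying the subsistence bundle (20, 2), a share 0.5 of the remaining income goes to x: x* = 20 + 0.5·(M − 20p_x − 2p_y)/p_x.
Discretionary income = 362 − 20·7.5 − 2·35.08 = 141.84; y* = 2 + 0.5·141.84/35.08 = 4.0217.

y* = 4.0217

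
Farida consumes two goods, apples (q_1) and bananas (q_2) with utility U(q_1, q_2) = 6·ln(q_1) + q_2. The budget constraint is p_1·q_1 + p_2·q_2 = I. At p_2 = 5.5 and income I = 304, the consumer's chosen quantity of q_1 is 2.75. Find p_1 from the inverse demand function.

p_1 = 12

Set MRS = p_1/p_2: (6/q_1)/1 = p_1/p_2.
So q_1*(p_1,p_2) = 6·p_2/p_1, independent of income; and q_2* = (I − 6·p_2)/p_2.
Set q_1* = 2.75 in the demand function and solve for p_1: p_1 = 12.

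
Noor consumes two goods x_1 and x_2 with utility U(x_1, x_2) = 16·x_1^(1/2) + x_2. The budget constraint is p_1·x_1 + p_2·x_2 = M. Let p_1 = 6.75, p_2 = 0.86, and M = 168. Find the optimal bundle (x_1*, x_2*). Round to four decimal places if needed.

Set MRS = p_1/p_2: 8·x_1^(−1/2) = p_1/p_2.
Thus x_1* = (8·p_2/p_1)² — independent of M — with the rest of income spent on x_2.
Plugging in: x_1* = (8·0.86/6.75)² = 1.0389, x_2* = 187.1948.

x_1* = 1.0389, x_2* = 187.1948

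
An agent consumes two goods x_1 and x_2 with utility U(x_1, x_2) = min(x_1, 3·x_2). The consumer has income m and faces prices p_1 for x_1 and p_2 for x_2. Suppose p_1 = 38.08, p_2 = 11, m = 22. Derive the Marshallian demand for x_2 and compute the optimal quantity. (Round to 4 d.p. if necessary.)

x_2* = 0.1757

With perfect complements, no substitution: consume in ratio x_1:x_2 = 3:1.
Budget: p_1·x_1 + p_2·(1/3)·x_1 = m, so (3·p_1 + p_2)·x_1 = 3·m.
Demand: x_1*(p_1,p_2,m) = 3·m/(3·p_1 + p_2), x_2* = m/(3·p_1 + p_2).
Here 3·38.08 + 11 = 125.24, giving x_2* = 0.1757.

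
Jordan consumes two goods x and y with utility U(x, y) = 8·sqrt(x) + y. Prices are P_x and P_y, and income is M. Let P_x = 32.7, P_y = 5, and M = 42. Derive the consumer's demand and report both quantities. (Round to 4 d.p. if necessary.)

x* = 0.3741, y* = 5.9535

Utility is quasi-linear in y; the FOC for x is 4/√x = P_x/P_y.
Solve: √x = 4·P_y/P_x, so x*(P_x,P_y) = (4·P_y/P_x)², and y* = (M − P_x·x*)/P_y.
Plugging in: x* = (4·5/32.7)² = 0.3741, y* = 5.9535.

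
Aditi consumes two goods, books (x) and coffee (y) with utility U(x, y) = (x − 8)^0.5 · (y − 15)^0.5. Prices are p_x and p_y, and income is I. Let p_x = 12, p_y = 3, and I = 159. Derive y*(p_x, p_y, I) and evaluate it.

y* = 18

Substituting into the budget: x* = 8 + 0.5·(I − 8·p_x − 15·p_y)/p_x, and y* = 15 + 0.5·(…)/p_y.
Discretionary income = 159 − 8·12 − 15·3 = 18; y* = 15 + 0.5·18/3 = 18.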